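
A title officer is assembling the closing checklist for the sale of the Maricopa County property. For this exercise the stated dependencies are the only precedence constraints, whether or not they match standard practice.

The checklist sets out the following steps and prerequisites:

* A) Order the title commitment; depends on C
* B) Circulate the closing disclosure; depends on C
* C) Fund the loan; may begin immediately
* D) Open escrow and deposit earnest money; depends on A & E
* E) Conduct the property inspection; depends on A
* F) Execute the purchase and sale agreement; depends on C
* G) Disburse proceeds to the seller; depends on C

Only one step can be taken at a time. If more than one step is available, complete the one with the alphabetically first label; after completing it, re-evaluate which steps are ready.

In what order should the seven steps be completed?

C, A, B, E, D, F, G

Only C has no prerequisites, so it is first.
A, B, F and G are all available; A has the earlier label → A.
Now B, E, F and G have their prerequisites met. B has the earlier label, so B next.
Now E, F and G have their prerequisites met. E has the earlier label, so E next.
Now D, F and G have their prerequisites met. D has the earlier label, so D next.
F and G are both available; F has the earlier label → F.
G needed C, now all done → G.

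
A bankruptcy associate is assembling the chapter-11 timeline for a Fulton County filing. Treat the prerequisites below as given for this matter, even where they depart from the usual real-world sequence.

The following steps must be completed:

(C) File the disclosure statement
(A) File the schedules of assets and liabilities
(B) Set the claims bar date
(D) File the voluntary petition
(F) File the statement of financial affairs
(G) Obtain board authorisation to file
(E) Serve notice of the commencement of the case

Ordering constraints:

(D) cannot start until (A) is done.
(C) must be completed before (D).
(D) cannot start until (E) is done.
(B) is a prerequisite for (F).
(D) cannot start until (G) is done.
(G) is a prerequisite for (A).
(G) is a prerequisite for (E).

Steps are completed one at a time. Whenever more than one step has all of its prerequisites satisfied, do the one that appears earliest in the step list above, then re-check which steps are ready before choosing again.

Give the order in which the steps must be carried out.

(C) → (B) → (F) → (G) → (A) → (E) → (D)

Nothing is required for (C), (B) and (G). (C) is listed earlier → (C) first.
(B) and (G) are both available; (B) is listed earlier → (B).
(F) now also ready, so the ready set is {(F), (G)}; (F) is listed earlier → (F).
Next only (G) has its prerequisites met → (G).
Now (A) and (E) have their prerequisites met. (A) is listed earlier, so (A) next.
(E) is the only step now ready → (E).
Next only (D) has its prerequisites met → (D).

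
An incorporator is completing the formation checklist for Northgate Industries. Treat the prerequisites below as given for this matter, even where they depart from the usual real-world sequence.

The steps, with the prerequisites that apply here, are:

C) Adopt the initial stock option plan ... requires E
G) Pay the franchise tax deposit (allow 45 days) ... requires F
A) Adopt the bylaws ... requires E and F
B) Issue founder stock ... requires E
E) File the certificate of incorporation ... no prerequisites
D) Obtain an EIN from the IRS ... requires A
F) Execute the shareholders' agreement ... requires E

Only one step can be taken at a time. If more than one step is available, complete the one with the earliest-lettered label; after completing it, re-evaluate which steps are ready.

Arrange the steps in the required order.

Only E has no prerequisites, so it is first.
Now B, C and F have their prerequisites met. B has the earlier label, so B next.
C and F are both available; C has the earlier label → C.
F needed E, now all done → F.
Ready: A and G. A has the earlier label → A.
Ready: D and G. D has the earlier label → D.
Next only G has its prerequisites met → G.

E → B → C → F → A → D → G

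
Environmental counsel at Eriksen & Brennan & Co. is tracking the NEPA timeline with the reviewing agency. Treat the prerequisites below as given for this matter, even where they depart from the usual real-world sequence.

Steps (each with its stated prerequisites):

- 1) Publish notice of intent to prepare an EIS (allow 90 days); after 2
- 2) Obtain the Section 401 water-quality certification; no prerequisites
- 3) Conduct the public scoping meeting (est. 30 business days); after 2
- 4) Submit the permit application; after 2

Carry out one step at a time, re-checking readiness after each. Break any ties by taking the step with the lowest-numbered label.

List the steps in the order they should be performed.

2 has no prerequisites → 2 first.
Now 1, 3 and 4 have their prerequisites met. 1 has the earlier label, so 1 next.
Ready: 3 and 4. 3 has the earlier label → 3.
4 needed 2, now all done → 4.

2 → 1 → 3 → 4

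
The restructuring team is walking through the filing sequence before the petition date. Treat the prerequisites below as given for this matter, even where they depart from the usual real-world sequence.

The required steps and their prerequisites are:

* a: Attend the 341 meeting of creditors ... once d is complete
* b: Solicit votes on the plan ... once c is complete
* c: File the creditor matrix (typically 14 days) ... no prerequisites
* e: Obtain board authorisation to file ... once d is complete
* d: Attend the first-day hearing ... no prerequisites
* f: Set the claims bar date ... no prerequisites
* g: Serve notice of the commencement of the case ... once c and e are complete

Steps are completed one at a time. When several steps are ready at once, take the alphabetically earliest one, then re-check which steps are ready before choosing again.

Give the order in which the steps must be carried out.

Nothing is required for c, d and f. c has the earlier label → c first.
Now b, d and f have their prerequisites met. b has the earlier label, so b next.
d and f are both available; d has the earlier label → d.
a and e now also ready, so the ready set is {a, e, f}; a has the earlier label → a.
e and f are both available; e has the earlier label → e.
f and g are both available; f has the earlier label → f.
That leaves g as the only ready step → g.

c, b, d, a, e, f, g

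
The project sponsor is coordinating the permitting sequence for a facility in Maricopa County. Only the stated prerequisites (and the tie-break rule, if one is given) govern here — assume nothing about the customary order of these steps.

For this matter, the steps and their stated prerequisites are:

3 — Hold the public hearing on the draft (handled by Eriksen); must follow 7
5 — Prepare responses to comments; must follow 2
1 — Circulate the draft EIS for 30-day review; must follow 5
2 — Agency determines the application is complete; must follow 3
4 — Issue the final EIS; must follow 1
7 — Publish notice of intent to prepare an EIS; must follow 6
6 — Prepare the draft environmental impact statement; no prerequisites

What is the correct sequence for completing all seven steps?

6 → 7 → 3 → 2 → 5 → 1 → 4

6 is the only step with nothing outstanding, so it goes first.
7 needed 6, now all done → 7.
Next only 3 has its prerequisites met → 3.
That leaves 2 as the only ready step → 2.
That leaves 5 as the only ready step → 5.
That leaves 1 as the only ready step → 1.
4 is the only step now ready → 4.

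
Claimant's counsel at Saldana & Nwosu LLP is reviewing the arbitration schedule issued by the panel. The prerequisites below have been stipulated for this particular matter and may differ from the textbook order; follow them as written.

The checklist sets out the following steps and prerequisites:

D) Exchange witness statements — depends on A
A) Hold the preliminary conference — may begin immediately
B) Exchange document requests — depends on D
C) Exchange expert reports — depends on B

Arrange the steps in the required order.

A has no prerequisites → A first.
D needed A, now all done → D.
Next only B has its prerequisites met → B.
C needed B, now all done → C.

A, D, B, C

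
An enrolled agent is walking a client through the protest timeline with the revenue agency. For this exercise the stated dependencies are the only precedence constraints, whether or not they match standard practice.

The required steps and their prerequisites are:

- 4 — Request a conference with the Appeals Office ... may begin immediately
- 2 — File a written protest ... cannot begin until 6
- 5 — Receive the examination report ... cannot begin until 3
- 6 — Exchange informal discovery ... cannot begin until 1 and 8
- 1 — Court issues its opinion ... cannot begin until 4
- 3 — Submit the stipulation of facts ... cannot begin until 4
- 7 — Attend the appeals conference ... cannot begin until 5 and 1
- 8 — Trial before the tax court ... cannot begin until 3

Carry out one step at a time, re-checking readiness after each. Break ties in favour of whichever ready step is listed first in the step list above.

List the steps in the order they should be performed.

Only 4 has no prerequisites, so it is first.
Ready: 1 and 3. 1 is listed earlier → 1.
3 needed 4, now all done → 3.
Now 5 and 8 have their prerequisites met. 5 is listed earlier, so 5 next.
7 and 8 are both available; 7 is listed earlier → 7.
Next only 8 has its prerequisites met → 8.
6 is the only step now ready → 6.
Next only 2 has its prerequisites met → 2.

4 1 3 5 7 8 6 2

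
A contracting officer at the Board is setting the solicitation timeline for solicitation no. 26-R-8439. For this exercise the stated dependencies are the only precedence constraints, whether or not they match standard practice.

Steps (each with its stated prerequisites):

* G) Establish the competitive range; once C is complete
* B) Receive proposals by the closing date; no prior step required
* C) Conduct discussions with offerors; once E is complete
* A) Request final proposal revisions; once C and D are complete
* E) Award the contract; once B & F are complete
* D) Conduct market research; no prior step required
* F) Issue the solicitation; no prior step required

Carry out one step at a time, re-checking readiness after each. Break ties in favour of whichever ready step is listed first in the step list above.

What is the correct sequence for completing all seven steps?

B, D, F, E, C, G, A

B, D and F have no prerequisites; B is listed earlier, so B is first.
Ready: D and F. D is listed earlier → D.
That leaves F as the only ready step → F.
Next only E has its prerequisites met → E.
C needed E, now all done → C.
Ready: G and A. G is listed earlier → G.
A is the only step now ready → A.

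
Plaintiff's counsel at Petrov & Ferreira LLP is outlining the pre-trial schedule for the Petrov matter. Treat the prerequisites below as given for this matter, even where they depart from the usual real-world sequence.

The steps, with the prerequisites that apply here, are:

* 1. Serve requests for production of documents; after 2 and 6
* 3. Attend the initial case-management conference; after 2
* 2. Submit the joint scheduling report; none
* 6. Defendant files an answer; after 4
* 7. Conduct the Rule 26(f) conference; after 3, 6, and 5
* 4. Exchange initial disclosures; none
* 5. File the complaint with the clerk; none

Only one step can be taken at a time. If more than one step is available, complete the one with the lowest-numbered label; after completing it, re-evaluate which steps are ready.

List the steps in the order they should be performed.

2, 4 and 5 have no prerequisites; 2 has the earlier label, so 2 is first.
Ready: 3, 4 and 5. 3 has the earlier label → 3.
4 and 5 are both available; 4 has the earlier label → 4.
6 now also ready, so the ready set is {5, 6}; 5 has the earlier label → 5.
Next only 6 has its prerequisites met → 6.
Ready: 1 and 7. 1 has the earlier label → 1.
7 is the only step now ready → 7.

2 → 3 → 4 → 5 → 6 → 1 → 7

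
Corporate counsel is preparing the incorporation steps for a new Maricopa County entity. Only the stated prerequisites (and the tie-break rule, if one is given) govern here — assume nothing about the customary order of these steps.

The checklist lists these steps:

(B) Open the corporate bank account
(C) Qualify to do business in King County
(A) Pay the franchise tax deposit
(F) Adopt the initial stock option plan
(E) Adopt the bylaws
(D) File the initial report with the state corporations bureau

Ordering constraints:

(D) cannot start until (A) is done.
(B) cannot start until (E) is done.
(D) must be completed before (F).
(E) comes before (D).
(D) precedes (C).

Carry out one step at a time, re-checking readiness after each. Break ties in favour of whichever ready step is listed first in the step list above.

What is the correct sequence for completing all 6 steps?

Nothing is required for (A) and (E). (A) is listed earlier → (A) first.
That leaves (E) as the only ready step → (E).
Ready: (B) and (D). (B) is listed earlier → (B).
Next only (D) has its prerequisites met → (D).
(C) and (F) are both available; (C) is listed earlier → (C).
That leaves (F) as the only ready step → (F).

(A) (E) (B) (D) (C) (F)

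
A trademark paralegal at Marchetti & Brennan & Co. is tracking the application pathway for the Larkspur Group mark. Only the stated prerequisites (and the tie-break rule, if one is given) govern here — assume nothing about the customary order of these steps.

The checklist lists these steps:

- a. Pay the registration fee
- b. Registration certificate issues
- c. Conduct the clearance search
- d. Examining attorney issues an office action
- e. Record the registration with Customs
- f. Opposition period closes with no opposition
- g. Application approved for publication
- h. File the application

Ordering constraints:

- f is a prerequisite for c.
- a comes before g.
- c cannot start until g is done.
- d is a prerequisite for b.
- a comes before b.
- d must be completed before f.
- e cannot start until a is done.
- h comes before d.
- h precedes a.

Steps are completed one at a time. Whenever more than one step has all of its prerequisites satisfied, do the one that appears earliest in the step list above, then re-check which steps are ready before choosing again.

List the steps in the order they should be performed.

h a d b e f g c

h is the only step with nothing outstanding, so it goes first.
Ready: a and d. a is listed earlier → a.
e and g now also ready, so the ready set is {d, e, g}; d is listed earlier → d.
Now b, e, f and g have their prerequisites met. b is listed earlier, so b next.
Ready: e, f and g. e is listed earlier → e.
Now f and g have their prerequisites met. f is listed earlier, so f next.
That leaves g as the only ready step → g.
That leaves c as the only ready step → c.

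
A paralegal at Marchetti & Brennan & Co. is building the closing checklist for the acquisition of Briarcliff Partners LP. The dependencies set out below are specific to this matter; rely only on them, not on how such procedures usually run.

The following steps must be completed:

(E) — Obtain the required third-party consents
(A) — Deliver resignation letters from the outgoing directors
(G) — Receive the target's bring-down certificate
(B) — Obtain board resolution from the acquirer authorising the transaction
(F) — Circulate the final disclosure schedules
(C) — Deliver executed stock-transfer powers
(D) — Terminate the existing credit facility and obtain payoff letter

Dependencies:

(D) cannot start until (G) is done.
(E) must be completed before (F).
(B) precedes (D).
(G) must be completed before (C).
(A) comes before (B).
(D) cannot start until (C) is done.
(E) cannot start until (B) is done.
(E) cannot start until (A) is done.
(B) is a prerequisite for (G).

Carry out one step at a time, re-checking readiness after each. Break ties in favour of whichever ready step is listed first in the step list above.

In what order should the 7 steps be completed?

Only (A) has no prerequisites, so it is first.
That leaves (B) as the only ready step → (B).
Ready: (E) and (G). (E) is listed earlier → (E).
(F) now also ready, so the ready set is {(G), (F)}; (G) is listed earlier → (G).
(C) now also ready, so the ready set is {(F), (C)}; (F) is listed earlier → (F).
(C) needed (G), now all done → (C).
Next only (D) has its prerequisites met → (D).

(A), (B), (E), (G), (F), (C), (D)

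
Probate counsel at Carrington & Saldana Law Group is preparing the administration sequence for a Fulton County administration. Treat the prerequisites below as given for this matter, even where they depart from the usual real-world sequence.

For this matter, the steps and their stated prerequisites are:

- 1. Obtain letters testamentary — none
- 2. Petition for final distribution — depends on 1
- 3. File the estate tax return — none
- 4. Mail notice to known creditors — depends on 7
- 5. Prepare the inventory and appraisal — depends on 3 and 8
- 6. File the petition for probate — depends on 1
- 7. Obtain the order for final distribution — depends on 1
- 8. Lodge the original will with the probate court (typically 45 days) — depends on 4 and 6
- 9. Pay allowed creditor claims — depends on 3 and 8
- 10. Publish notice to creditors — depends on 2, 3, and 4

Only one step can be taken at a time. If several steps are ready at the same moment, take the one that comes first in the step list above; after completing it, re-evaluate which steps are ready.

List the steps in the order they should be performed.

1 → 2 → 3 → 6 → 7 → 4 → 8 → 5 → 9 → 10

Nothing is required for 1 and 3. 1 is listed earlier → 1 first.
2, 6 and 7 now also ready, so the ready set is {2, 3, 6, 7}; 2 is listed earlier → 2.
Now 3, 6 and 7 have their prerequisites met. 3 is listed earlier, so 3 next.
6 and 7 are both available; 6 is listed earlier → 6.
7 needed 1, now all done → 7.
4 needed 7, now all done → 4.
Ready: 8 and 10. 8 is listed earlier → 8.
5 and 9 now also ready, so the ready set is {5, 9, 10}; 5 is listed earlier → 5.
9 and 10 are both available; 9 is listed earlier → 9.
That leaves 10 as the only ready step → 10.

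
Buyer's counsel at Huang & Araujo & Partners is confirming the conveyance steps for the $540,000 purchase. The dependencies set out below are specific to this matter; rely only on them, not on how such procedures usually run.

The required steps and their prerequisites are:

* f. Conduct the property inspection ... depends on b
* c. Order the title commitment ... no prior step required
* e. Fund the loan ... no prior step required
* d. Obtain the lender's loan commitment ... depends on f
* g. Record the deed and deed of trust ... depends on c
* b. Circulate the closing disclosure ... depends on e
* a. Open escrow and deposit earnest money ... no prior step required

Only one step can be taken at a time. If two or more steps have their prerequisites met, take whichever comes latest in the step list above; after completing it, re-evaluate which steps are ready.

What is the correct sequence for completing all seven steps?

Nothing is required for a, e and c. a is listed later → a first.
Ready: e and c. e is listed later → e.
Ready: b and c. b is listed later → b.
c and f are both available; c is listed later → c.
Now g and f have their prerequisites met. g is listed later, so g next.
f is the only step now ready → f.
d needed f, now all done → d.

a e b c g f d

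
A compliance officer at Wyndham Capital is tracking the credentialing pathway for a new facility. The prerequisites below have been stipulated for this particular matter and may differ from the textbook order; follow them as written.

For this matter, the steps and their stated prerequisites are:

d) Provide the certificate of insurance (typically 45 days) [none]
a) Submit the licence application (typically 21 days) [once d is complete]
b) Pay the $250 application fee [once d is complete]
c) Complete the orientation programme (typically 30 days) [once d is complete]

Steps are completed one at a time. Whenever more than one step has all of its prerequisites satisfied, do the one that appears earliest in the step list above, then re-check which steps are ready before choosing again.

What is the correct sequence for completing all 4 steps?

d, a, b, c

d is the only step with nothing outstanding, so it goes first.
Now a, b and c have their prerequisites met. a is listed earlier, so a next.
b and c are both available; b is listed earlier → b.
c needed d, now all done → c.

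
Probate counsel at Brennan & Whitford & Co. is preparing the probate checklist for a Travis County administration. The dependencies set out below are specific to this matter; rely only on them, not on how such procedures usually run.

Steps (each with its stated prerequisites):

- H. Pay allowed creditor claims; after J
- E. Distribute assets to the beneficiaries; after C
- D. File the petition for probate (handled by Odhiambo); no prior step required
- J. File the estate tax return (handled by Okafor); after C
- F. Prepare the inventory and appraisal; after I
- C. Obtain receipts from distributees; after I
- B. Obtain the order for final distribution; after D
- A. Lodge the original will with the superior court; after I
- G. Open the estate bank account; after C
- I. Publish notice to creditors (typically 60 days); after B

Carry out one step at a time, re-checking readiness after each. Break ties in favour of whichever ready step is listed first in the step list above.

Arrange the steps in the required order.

D is the only step with nothing outstanding, so it goes first.
B needed D, now all done → B.
I is the only step now ready → I.
Now F, C and A have their prerequisites met. F is listed earlier, so F next.
C and A are both available; C is listed earlier → C.
E, J and G now also ready, so the ready set is {E, J, A, G}; E is listed earlier → E.
Ready: J, A and G. J is listed earlier → J.
Ready: H, A and G. H is listed earlier → H.
A and G are both available; A is listed earlier → A.
That leaves G as the only ready step → G.

D, B, I, F, C, E, J, H, A, G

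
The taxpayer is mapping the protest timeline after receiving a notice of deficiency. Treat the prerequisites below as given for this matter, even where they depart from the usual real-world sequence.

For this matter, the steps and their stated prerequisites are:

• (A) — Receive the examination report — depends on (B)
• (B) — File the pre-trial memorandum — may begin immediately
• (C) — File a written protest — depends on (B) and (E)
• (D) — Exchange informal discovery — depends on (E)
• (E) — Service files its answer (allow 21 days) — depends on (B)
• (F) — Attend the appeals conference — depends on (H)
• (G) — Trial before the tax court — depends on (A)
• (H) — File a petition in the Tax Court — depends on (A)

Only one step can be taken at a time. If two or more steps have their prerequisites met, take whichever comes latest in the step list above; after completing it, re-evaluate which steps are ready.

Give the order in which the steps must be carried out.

(B), (E), (D), (C), (A), (H), (G), (F)

Only (B) has no prerequisites, so it is first.
(E) and (A) are both available; (E) is listed later → (E).
Now (D), (C) and (A) have their prerequisites met. (D) is listed later, so (D) next.
Now (C) and (A) have their prerequisites met. (C) is listed later, so (C) next.
That leaves (A) as the only ready step → (A).
(H) and (G) are both available; (H) is listed later → (H).
(F) now also ready, so the ready set is {(G), (F)}; (G) is listed later → (G).
(F) needed (H), now all done → (F).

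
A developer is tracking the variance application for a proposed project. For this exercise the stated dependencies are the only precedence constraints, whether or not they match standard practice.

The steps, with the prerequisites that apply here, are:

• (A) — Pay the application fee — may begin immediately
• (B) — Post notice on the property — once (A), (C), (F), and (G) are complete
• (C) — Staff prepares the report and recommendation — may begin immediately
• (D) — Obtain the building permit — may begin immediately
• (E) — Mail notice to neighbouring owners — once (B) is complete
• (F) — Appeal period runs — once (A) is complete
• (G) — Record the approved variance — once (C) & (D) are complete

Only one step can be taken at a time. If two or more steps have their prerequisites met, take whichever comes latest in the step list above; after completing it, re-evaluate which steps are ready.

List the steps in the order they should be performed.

(D), (C), (G), (A), (F), (B), (E)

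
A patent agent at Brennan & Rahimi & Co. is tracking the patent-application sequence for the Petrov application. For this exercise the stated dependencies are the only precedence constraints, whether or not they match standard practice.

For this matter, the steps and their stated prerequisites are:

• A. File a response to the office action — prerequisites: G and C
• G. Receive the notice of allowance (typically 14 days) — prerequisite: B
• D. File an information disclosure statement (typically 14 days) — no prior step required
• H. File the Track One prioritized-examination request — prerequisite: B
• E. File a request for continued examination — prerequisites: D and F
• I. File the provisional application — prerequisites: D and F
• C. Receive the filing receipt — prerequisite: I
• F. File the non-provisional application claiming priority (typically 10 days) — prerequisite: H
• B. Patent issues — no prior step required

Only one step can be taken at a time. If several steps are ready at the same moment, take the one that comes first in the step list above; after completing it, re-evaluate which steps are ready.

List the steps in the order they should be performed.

D, B, G, H, F, E, I, C, A

Nothing is required for D and B. D is listed earlier → D first.
B is the only step now ready → B.
Now G and H have their prerequisites met. G is listed earlier, so G next.
H needed B, now all done → H.
F needed H, now all done → F.
E and I are both available; E is listed earlier → E.
I is the only step now ready → I.
C needed I, now all done → C.
A is the only step now ready → A.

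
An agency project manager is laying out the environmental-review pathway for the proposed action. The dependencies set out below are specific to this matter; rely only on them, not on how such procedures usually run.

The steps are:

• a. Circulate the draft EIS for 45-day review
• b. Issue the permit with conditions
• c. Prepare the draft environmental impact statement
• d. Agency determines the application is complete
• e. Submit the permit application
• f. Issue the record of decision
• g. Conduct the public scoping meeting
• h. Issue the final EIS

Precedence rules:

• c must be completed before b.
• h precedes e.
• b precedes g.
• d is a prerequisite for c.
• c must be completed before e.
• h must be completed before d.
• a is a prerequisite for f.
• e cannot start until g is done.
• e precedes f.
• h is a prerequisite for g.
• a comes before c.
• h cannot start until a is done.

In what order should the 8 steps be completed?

Only a has no prerequisites, so it is first.
That leaves h as the only ready step → h.
d needed h, now all done → d.
Next only c has its prerequisites met → c.
b needed c, now all done → b.
g needed b and h, now all done → g.
That leaves e as the only ready step → e.
f needed a and e, now all done → f.

a, h, d, c, b, g, e, f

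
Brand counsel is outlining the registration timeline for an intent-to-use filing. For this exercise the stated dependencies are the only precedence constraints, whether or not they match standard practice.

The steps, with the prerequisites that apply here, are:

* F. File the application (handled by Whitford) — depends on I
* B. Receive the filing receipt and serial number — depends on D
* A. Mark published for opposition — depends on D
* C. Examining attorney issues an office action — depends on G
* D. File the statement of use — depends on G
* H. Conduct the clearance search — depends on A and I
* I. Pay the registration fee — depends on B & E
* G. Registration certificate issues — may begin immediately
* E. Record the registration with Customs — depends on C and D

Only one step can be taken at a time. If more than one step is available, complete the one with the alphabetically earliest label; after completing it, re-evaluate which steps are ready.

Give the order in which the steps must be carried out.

G has no prerequisites → G first.
C and D are both available; C has the earlier label → C.
D needed G, now all done → D.
Now A, B and E have their prerequisites met. A has the earlier label, so A next.
B and E are both available; B has the earlier label → B.
Next only E has its prerequisites met → E.
Next only I has its prerequisites met → I.
Ready: F and H. F has the earlier label → F.
Next only H has its prerequisites met → H.

G, C, D, A, B, E, I, F, H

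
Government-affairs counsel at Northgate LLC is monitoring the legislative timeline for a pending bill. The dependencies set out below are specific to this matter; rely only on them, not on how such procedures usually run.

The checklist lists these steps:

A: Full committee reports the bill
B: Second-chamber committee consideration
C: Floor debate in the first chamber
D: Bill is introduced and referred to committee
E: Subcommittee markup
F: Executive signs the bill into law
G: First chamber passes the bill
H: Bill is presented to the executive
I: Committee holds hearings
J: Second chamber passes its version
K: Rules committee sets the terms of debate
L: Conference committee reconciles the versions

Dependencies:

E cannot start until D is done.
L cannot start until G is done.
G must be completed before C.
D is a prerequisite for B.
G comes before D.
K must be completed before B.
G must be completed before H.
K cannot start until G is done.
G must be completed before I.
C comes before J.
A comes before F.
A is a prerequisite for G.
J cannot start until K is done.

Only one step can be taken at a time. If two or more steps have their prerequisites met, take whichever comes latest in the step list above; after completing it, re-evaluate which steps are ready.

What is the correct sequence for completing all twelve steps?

A, G, L, K, I, H, F, D, E, C, J, B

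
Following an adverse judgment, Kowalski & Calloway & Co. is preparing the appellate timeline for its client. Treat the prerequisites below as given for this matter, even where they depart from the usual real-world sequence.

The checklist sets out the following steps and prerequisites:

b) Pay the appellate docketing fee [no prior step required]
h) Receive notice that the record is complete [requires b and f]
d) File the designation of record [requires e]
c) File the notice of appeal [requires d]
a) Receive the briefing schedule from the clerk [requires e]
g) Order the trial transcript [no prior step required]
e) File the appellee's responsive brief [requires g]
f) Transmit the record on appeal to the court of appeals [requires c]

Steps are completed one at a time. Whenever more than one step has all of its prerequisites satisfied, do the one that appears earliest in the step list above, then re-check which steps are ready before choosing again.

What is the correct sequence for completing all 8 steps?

b, g, e, d, c, a, f, h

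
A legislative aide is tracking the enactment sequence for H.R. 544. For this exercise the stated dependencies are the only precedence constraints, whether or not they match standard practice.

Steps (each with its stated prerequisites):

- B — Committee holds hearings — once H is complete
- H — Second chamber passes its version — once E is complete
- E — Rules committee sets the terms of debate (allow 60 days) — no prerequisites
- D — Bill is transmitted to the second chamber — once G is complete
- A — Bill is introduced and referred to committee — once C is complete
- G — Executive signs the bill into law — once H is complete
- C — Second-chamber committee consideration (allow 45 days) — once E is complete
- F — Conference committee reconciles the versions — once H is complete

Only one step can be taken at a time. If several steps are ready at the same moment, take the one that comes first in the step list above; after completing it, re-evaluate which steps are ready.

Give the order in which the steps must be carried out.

E is the only step with nothing outstanding, so it goes first.
Now H and C have their prerequisites met. H is listed earlier, so H next.
B, G, C and F are all available; B is listed earlier → B.
G, C and F are all available; G is listed earlier → G.
D now also ready, so the ready set is {D, C, F}; D is listed earlier → D.
Ready: C and F. C is listed earlier → C.
Now A and F have their prerequisites met. A is listed earlier, so A next.
F is the only step now ready → F.

E, H, B, G, D, C, A, F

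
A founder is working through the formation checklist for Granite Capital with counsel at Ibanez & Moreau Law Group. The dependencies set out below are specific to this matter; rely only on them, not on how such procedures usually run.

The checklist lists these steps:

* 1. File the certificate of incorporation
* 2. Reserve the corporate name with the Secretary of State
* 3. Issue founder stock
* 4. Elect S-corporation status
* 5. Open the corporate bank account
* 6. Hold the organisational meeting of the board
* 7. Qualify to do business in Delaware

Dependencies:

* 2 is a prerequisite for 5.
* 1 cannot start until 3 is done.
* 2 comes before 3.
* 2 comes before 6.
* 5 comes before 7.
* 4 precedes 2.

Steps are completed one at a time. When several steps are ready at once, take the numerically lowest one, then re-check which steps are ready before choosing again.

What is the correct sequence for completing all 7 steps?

4 has no prerequisites → 4 first.
2 is the only step now ready → 2.
Ready: 3, 5 and 6. 3 has the earlier label → 3.
Ready: 1, 5 and 6. 1 has the earlier label → 1.
5 and 6 are both available; 5 has the earlier label → 5.
7 now also ready, so the ready set is {6, 7}; 6 has the earlier label → 6.
That leaves 7 as the only ready step → 7.

4 2 3 1 5 6 7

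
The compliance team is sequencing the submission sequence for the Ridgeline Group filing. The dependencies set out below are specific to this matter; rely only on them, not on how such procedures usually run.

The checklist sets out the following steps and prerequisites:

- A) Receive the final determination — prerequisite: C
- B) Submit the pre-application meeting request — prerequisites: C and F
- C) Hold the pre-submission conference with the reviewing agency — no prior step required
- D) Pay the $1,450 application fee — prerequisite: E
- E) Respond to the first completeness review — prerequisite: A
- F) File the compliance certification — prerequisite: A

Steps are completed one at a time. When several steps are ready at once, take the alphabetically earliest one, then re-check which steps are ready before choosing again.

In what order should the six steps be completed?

C, A, E, D, F, B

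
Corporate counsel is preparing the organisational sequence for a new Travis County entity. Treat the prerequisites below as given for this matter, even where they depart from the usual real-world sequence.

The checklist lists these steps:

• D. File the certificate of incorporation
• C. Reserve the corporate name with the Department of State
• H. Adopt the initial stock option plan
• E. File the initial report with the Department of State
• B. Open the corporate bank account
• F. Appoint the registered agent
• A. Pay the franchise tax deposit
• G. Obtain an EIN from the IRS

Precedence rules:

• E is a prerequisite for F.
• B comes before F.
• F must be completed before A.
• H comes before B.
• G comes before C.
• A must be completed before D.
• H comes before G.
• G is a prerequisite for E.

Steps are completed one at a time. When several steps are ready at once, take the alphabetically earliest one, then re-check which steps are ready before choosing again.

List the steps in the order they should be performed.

H, B, G, C, E, F, A, D

Only H has no prerequisites, so it is first.
B and G are both available; B has the earlier label → B.
That leaves G as the only ready step → G.
C and E are both available; C has the earlier label → C.
E needed G, now all done → E.
F needed B and E, now all done → F.
That leaves A as the only ready step → A.
D is the only step now ready → D.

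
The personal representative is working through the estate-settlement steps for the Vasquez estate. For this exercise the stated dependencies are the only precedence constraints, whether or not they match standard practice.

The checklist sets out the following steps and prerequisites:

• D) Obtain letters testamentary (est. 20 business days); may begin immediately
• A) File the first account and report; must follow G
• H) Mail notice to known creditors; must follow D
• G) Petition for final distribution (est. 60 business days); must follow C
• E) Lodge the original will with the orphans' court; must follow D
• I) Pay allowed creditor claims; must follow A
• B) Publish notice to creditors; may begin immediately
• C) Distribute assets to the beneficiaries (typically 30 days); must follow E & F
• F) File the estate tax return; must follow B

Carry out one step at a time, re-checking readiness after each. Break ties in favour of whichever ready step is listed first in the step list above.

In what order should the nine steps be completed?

D and B have no prerequisites; D is listed earlier, so D is first.
H and E now also ready, so the ready set is {H, E, B}; H is listed earlier → H.
Now E and B have their prerequisites met. E is listed earlier, so E next.
Next only B has its prerequisites met → B.
F needed B, now all done → F.
C is the only step now ready → C.
G needed C, now all done → G.
That leaves A as the only ready step → A.
I needed A, now all done → I.

D, H, E, B, F, C, G, A, I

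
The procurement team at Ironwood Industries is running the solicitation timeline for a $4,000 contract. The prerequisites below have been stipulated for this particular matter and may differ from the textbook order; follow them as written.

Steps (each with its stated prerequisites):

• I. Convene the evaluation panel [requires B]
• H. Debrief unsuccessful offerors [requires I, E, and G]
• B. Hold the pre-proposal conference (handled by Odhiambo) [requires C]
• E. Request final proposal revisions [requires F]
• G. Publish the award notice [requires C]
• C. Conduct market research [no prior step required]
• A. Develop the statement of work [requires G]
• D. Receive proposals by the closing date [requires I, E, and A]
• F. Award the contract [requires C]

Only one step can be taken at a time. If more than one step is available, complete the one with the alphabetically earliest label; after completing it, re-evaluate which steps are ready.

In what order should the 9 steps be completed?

C has no prerequisites → C first.
Ready: B, F and G. B has the earlier label → B.
F, G and I are all available; F has the earlier label → F.
Now E, G and I have their prerequisites met. E has the earlier label, so E next.
Now G and I have their prerequisites met. G has the earlier label, so G next.
A now also ready, so the ready set is {A, I}; A has the earlier label → A.
Next only I has its prerequisites met → I.
D and H are both available; D has the earlier label → D.
H needed E, G and I, now all done → H.

C B F E G A I D H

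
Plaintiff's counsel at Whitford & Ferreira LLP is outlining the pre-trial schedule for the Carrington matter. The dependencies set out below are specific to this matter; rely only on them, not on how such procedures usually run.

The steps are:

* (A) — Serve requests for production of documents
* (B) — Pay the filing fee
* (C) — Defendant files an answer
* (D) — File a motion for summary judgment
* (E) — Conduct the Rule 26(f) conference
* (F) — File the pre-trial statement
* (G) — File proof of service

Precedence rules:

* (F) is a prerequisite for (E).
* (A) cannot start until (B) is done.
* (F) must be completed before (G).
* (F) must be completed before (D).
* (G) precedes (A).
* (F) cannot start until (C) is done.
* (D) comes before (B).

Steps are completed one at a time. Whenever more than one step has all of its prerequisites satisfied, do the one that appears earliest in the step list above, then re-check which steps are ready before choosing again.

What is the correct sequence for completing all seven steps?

(C) has no prerequisites → (C) first.
Next only (F) has its prerequisites met → (F).
(D), (E) and (G) are all available; (D) is listed earlier → (D).
Now (B), (E) and (G) have their prerequisites met. (B) is listed earlier, so (B) next.
(E) and (G) are both available; (E) is listed earlier → (E).
(G) needed (F), now all done → (G).
(A) needed (B) and (G), now all done → (A).

(C) (F) (D) (B) (E) (G) (A)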